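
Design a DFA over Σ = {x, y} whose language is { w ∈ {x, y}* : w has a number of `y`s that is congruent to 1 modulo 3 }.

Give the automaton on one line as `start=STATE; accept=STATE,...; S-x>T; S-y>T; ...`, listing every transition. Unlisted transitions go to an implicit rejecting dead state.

Keep the running count of `y`s modulo 3: each `y` advances along the cycle q0 → q1 → q2 → q0 while other symbols loop. Accept at q1.
3 states suffice.
        x   y  
>  q0   q0  q1 
 * q1   q1  q2 
   q2   q2  q0 
(> = start, * = accepting)

start=q0; accept=q1; q0-x>q0; q0-y>q1; q1-x>q1; q1-y>q2; q2-x>q2; q2-y>q0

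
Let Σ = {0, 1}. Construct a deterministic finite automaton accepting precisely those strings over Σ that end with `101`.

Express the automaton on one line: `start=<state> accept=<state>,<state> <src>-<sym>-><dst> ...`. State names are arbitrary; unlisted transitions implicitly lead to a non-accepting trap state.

start=s0 accept=s3 s0-0->s0 s0-1->s1 s1-0->s2 s1-1->s1 s2-0->s0 s2-1->s3 s3-0->s2 s3-1->s1

Remember how much of `101` the current input suffix matches. State s0 means no match yet; s1 means the last symbol is `1`; s2 means the last 2 symbols are `10`; s3 means the last 3 symbols are `101`. Only s3 accepts. On a mismatch, fall back to the longest proper suffix that is still a prefix of `101`.
4 states suffice.
        0   1  
>  s0   s0  s1 
   s1   s2  s1 
   s2   s0  s3 
 * s3   s2  s1 
(> = start, * = accepting)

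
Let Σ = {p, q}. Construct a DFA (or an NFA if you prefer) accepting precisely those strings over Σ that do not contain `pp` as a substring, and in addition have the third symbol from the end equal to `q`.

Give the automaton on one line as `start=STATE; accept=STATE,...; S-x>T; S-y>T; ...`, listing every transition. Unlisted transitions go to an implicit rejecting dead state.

start=s0; accept=s6,s7,s8; s0-p>s1; s0-q>s2; s1-p>s3; s1-q>s2; s2-p>s4; s2-q>s5; s3-p>s3; s3-q>s3; s4-p>s3; s4-q>s6; s5-p>s7; s5-q>s8; s6-p>s4; s6-q>s5; s7-p>s3; s7-q>s6; s8-p>s7; s8-q>s8

Build one automaton per condition and run them in lockstep. One (3 states) tracks partial matches of the forbidden pattern `pp`; the other (15 states) tracks the last 3 symbols read. Each combined state is a pair, one component from each; accept when both components accept. Minimizing collapses redundant product states.
        p   q  
>  s0   s1  s2 
   s1   s3  s2 
   s2   s4  s5 
   s3   s3  s3 
   s4   s3  s6 
   s5   s7  s8 
 * s6   s4  s5 
 * s7   s3  s6 
 * s8   s7  s8 
(> = start, * = accepting)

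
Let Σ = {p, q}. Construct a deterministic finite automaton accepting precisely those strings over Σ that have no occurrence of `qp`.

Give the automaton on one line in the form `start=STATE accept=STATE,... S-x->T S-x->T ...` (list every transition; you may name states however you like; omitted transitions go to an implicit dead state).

start=S0 accept=S0,S1 S0-p->S0 S0-q->S1 S1-p->S2 S1-q->S1 S2-p->S2 S2-q->S2

Track partial matches of the forbidden pattern `qp`. State S2 is a dead state reached once `qp` has occurred; every other state accepts. S0 means no part of `qp` is currently matched.
With 3 states:
        p   q  
>* S0   S0  S1 
 * S1   S2  S1 
   S2   S2  S2 
(> = start, * = accepting)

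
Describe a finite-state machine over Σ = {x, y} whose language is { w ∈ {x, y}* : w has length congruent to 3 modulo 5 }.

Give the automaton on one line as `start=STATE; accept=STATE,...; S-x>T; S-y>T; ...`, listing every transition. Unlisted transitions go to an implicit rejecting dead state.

Only the length mod 5 matters, so use a 5-cycle: from any state, every input symbol moves to the next state, wrapping s4 back to s0. Mark s3 accepting.
A 5-state machine:
        x   y  
>  s0   s1  s1 
   s1   s2  s2 
   s2   s3  s3 
 * s3   s4  s4 
   s4   s0  s0 
(> = start, * = accepting)

start=s0; accept=s3; s0-x>s1; s0-y>s1; s1-x>s2; s1-y>s2; s2-x>s3; s2-y>s3; s3-x>s4; s3-y>s4; s4-x>s0; s4-y>s0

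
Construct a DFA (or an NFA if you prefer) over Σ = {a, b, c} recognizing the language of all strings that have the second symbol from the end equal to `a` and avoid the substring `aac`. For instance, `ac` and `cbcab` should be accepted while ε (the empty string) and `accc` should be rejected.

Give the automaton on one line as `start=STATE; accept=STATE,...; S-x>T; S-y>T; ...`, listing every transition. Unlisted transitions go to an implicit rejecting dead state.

start=q0; accept=q2,q3; q0-a>q1; q0-b>q0; q0-c>q0; q1-a>q2; q1-b>q3; q1-c>q3; q2-a>q2; q2-b>q3; q2-c>q4; q3-a>q1; q3-b>q0; q3-c>q0; q4-a>q4; q4-b>q4; q4-c>q4

Run two small machines in parallel and take their product. The first has 13 states tracking the last 2 symbols read; the second has 4 states tracking partial matches of the forbidden pattern `aac`. A product state is a pair (one from each), accepting exactly when both do. Minimizing collapses redundant product states.
A 5-state machine:
        a   b   c  
>  q0   q1  q0  q0 
   q1   q2  q3  q3 
 * q2   q2  q3  q4 
 * q3   q1  q0  q0 
   q4   q4  q4  q4 
(> = start, * = accepting)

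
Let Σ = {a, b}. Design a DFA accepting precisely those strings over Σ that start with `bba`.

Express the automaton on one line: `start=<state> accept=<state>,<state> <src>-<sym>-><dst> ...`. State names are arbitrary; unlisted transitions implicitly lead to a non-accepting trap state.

Walk along `bba` while the input agrees: from s0 take `b` to s1, and so on. Any deviation drops to the rejecting sink s4. Once s3 is reached the prefix is confirmed and every continuation is accepted.
A 5-state machine:
        a   b  
>  s0   s4  s1 
   s1   s4  s2 
   s2   s3  s4 
 * s3   s3  s3 
   s4   s4  s4 
(> = start, * = accepting)

start=s0 accept=s3 s0-a->s4 s0-b->s1 s1-a->s4 s1-b->s2 s2-a->s3 s2-b->s4 s3-a->s3 s3-b->s3 s4-a->s4 s4-b->s4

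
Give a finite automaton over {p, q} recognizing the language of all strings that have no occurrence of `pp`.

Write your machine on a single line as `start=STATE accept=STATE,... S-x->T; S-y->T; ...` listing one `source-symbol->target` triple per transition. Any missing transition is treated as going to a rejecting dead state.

start=s0; accept=s0,s1; s0-p->s1; s0-q->s0; s1-p->s2; s1-q->s0; s2-p->s2; s2-q->s2

Track partial matches of the forbidden pattern `pp`. State s2 is a dead state reached once `pp` has occurred; every other state accepts. s0 means no part of `pp` is currently matched.
3 states suffice.
        p   q  
>* s0   s1  s0 
 * s1   s2  s0 
   s2   s2  s2 
(> = start, * = accepting)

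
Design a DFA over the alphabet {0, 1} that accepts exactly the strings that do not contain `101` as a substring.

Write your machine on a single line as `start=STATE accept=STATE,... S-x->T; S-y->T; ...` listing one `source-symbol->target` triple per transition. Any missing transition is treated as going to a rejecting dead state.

This is the complement of 'contains `101`'. Use the same substring-matching states — A through D holding how much of `101` has just been matched — but flip the accepting set: everything except the trap D accepts.
With 4 states:
       0  1 
>* A   A  B 
 * B   C  B 
 * C   A  D 
   D   D  D 
(> = start, * = accepting)

start=A; accept=A,B,C; A-0->A; A-1->B; B-0->C; B-1->B; C-0->A; C-1->D; D-0->D; D-1->D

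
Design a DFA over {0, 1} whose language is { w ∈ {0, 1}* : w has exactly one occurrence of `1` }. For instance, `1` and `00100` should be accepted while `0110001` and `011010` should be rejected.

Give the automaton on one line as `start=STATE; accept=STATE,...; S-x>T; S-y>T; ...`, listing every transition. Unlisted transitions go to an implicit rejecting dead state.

Count `1`s, saturating at 2: state q0 means no `1` yet, q1 means one `1` seen, q2 means more than one. Each `1` increments (capped at q2); other symbols loop. Accept from {q1}.
With 3 states:
        0   1  
>  q0   q0  q1 
 * q1   q1  q2 
   q2   q2  q2 
(> = start, * = accepting)

start=q0; accept=q1; q0-0>q0; q0-1>q1; q1-0>q1; q1-1>q2; q2-0>q2; q2-1>q2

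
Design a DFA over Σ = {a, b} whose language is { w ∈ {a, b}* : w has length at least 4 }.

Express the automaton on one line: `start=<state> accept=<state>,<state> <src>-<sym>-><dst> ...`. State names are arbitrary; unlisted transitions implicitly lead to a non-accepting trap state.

We only need to distinguish lengths 0, 1, …, 4, and '>4'. Chain S0 → S1 → S2 → S3 → S4 → S5 on every symbol, with S5 looping. Accepting states: {S4, S5}.
        a   b  
>  S0   S1  S1 
   S1   S2  S2 
   S2   S3  S3 
   S3   S4  S4 
 * S4   S5  S5 
 * S5   S5  S5 
(> = start, * = accepting)

start=S0 accept=S4,S5 S0-a->S1 S0-b->S1 S1-a->S2 S1-b->S2 S2-a->S3 S2-b->S3 S3-a->S4 S3-b->S4 S4-a->S5 S4-b->S5 S5-a->S5 S5-b->S5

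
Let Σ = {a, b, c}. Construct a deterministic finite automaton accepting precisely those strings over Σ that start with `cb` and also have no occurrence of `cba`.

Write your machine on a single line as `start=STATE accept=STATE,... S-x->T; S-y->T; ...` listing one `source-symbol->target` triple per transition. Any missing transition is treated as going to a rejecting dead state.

Run two small machines in parallel and take their product. One (4 states) tracks whether the input so far still matches the prefix `cb`; the other (4 states) tracks partial matches of the forbidden pattern `cba`. Each combined state is a pair, one component from each; accept when both components accept. After merging equivalent states the machine shrinks.
With 6 states:
        a   b   c  
>  q0   q1  q1  q2 
   q1   q1  q1  q1 
   q2   q1  q3  q1 
 * q3   q1  q4  q5 
 * q4   q4  q4  q5 
 * q5   q4  q3  q5 
(> = start, * = accepting)

start=q0; accept=q3,q4,q5; q0-a->q1; q0-b->q1; q0-c->q2; q1-a->q1; q1-b->q1; q1-c->q1; q2-a->q1; q2-b->q3; q2-c->q1; q3-a->q1; q3-b->q4; q3-c->q5; q4-a->q4; q4-b->q4; q4-c->q5; q5-a->q4; q5-b->q3; q5-c->q5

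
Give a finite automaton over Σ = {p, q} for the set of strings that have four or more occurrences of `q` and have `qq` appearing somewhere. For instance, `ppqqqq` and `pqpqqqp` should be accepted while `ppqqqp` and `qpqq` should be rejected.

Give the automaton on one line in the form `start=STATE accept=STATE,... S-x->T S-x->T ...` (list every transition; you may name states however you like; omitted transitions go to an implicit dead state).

start=S0 accept=S7,S9 S0-p->S0 S0-q->S1 S1-p->S2 S1-q->S3 S2-p->S2 S2-q->S4 S3-p->S3 S3-q->S5 S4-p->S6 S4-q->S5 S5-p->S5 S5-q->S7 S6-p->S6 S6-q->S8 S7-p->S7 S7-q->S9 S8-p->S10 S8-q->S7 S9-p->S9 S9-q->S9 S10-p->S10 S10-q->S11 S11-p->S12 S11-q->S9 S12-p->S12 S12-q->S13 S13-p->S14 S13-q->S9 S14-p->S14 S14-q->S13

Run two small machines in parallel and take their product. One (6 states) tracks the count of `q`s, saturating at 5; the other (3 states) tracks whether and how much of `qq` has been seen. Each combined state is a pair, one component from each; accept when both components accept.
A 15-state machine:
          p    q  
>  S0     S0   S1 
   S1     S2   S3 
   S2     S2   S4 
   S3     S3   S5 
   S4     S6   S5 
   S5     S5   S7 
   S6     S6   S8 
 * S7     S7   S9 
   S8    S10   S7 
 * S9     S9   S9 
   S10   S10  S11 
   S11   S12   S9 
   S12   S12  S13 
   S13   S14   S9 
   S14   S14  S13 
(> = start, * = accepting)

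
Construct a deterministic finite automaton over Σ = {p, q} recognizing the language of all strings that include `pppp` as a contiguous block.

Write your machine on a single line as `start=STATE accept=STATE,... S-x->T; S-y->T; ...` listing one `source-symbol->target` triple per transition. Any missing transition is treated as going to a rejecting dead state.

States s0..s3 record the length of the longest prefix of `pppp` that matches the current input suffix. Reaching s4 means `pppp` has been seen, and we stay there forever. Accept from s4.
        p   q  
>  s0   s1  s0 
   s1   s2  s0 
   s2   s3  s0 
   s3   s4  s0 
 * s4   s4  s4 
(> = start, * = accepting)

start=s0; accept=s4; s0-p->s1; s0-q->s0; s1-p->s2; s1-q->s0; s2-p->s3; s2-q->s0; s3-p->s4; s3-q->s0; s4-p->s4; s4-q->s4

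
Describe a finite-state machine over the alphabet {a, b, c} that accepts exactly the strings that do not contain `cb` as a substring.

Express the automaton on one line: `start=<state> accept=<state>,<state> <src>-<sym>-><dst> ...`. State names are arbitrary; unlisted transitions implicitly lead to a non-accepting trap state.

Track partial matches of the forbidden pattern `cb`. State s2 is a dead state reached once `cb` has occurred; every other state accepts. s0 means no part of `cb` is currently matched.
A 3-state machine:
        a   b   c  
>* s0   s0  s0  s1 
 * s1   s0  s2  s1 
   s2   s2  s2  s2 
(> = start, * = accepting)

start=s0 accept=s0,s1 s0-a->s0 s0-b->s0 s0-c->s1 s1-a->s0 s1-b->s2 s1-c->s1 s2-a->s2 s2-b->s2 s2-c->s2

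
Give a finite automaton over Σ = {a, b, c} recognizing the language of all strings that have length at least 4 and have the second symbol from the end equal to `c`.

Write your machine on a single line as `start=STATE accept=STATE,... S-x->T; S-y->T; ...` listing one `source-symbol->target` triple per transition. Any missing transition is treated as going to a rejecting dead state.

Handle the two conditions separately and then intersect. The first has 6 states tracking the input length, saturating at 5; the second has 13 states tracking the last 2 symbols read. A product state is a pair (one from each), accepting exactly when both do. Equivalent product states are then merged.
6 states suffice.
        a   b   c  
>  q0   q1  q1  q1 
   q1   q2  q2  q2 
   q2   q2  q2  q3 
   q3   q4  q4  q5 
 * q4   q2  q2  q3 
 * q5   q4  q4  q5 
(> = start, * = accepting)

start=q0; accept=q4,q5; q0-a->q1; q0-b->q1; q0-c->q1; q1-a->q2; q1-b->q2; q1-c->q2; q2-a->q2; q2-b->q2; q2-c->q3; q3-a->q4; q3-b->q4; q3-c->q5; q4-a->q2; q4-b->q2; q4-c->q3; q5-a->q4; q5-b->q4; q5-c->q5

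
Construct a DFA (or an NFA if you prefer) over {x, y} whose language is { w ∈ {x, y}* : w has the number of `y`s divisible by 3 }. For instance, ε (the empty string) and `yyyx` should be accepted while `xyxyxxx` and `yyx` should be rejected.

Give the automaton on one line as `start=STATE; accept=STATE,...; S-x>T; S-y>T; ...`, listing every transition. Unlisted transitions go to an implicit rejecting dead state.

start=q0; accept=q0; q0-x>q0; q0-y>q1; q1-x>q1; q1-y>q2; q2-x>q2; q2-y>q0

Keep the running count of `y`s modulo 3: each `y` advances along the cycle q0 → q1 → q2 → q0 while other symbols loop. Accept at q0.
A 3-state machine:
        x   y  
>* q0   q0  q1 
   q1   q1  q2 
   q2   q2  q0 
(> = start, * = accepting)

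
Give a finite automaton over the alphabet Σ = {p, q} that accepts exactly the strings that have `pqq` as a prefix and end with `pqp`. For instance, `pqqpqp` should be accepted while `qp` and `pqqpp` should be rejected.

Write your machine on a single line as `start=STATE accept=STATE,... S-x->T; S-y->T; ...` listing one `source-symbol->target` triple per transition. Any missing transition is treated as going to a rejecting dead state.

Run two small machines in parallel and take their product. The first has 5 states tracking whether the input so far still matches the prefix `pqq`; the second has 4 states tracking how much of the suffix `pqp` has currently been matched. A product state is a pair (one from each), accepting exactly when both do.
An 11-state machine:
       p  q 
>  A   B  C 
   B   D  E 
   C   D  C 
   D   D  F 
   E   G  H 
   F   G  C 
   G   D  F 
   H   I  H 
   I   I  J 
   J   K  H 
 * K   I  J 
(> = start, * = accepting)

start=A; accept=K; A-p->B; A-q->C; B-p->D; B-q->E; C-p->D; C-q->C; D-p->D; D-q->F; E-p->G; E-q->H; F-p->G; F-q->C; G-p->D; G-q->F; H-p->I; H-q->H; I-p->I; I-q->J; J-p->K; J-q->H; K-p->I; K-q->J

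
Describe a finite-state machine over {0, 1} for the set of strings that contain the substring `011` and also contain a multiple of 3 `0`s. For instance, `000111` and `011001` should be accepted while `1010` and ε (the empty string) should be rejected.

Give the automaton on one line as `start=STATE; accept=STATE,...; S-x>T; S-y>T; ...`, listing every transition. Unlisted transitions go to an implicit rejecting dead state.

Handle the two conditions separately and then intersect. The first has 4 states tracking whether and how much of `011` has been seen; the second has 3 states tracking the count of `0`s modulo 3. A product state is a pair (one from each), accepting exactly when both do.
A 10-state machine:
        0   1  
>  s0   s1  s0 
   s1   s2  s3 
   s2   s4  s5 
   s3   s2  s6 
   s4   s1  s7 
   s5   s4  s8 
   s6   s8  s6 
   s7   s1  s9 
   s8   s9  s8 
 * s9   s6  s9 
(> = start, * = accepting)

start=s0; accept=s9; s0-0>s1; s0-1>s0; s1-0>s2; s1-1>s3; s2-0>s4; s2-1>s5; s3-0>s2; s3-1>s6; s4-0>s1; s4-1>s7; s5-0>s4; s5-1>s8; s6-0>s8; s6-1>s6; s7-0>s1; s7-1>s9; s8-0>s9; s8-1>s8; s9-0>s6; s9-1>s9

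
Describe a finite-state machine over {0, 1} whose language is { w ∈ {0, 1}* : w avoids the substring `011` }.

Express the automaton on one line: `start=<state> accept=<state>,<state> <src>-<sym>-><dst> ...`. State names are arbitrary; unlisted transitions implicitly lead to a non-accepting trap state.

This is the complement of 'contains `011`'. Use the same substring-matching states — A through D holding how much of `011` has just been matched — but flip the accepting set: everything except the trap D accepts.
       0  1 
>* A   B  A 
 * B   B  C 
 * C   B  D 
   D   D  D 
(> = start, * = accepting)

start=A accept=A,B,C A-0->B A-1->A B-0->B B-1->C C-0->B C-1->D D-0->D D-1->D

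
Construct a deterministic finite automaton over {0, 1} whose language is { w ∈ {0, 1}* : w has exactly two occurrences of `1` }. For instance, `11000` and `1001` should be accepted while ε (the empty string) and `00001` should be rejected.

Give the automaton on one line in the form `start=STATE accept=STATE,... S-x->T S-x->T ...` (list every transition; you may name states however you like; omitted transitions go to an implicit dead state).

start=S0 accept=S2 S0-0->S0 S0-1->S1 S1-0->S1 S1-1->S2 S2-0->S2 S2-1->S3 S3-0->S3 S3-1->S3

Only the number of `1`s matters, and only up to 3. Make a chain S0 → S1 → S2 → S3 advanced by each `1` (with S3 absorbing); every other symbol self-loops. The accepting set is {S2}.
With 4 states:
        0   1  
>  S0   S0  S1 
   S1   S1  S2 
 * S2   S2  S3 
   S3   S3  S3 
(> = start, * = accepting)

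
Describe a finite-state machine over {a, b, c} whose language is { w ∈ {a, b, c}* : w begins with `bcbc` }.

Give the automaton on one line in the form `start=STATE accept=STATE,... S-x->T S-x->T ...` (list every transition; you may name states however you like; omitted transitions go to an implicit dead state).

Check the first 4 symbols one by one: s0 through s3 record how many have matched `bcbc` so far; any wrong symbol goes to the dead state s5. After all 4 match we enter the accepting sink s4.
        a   b   c  
>  s0   s5  s1  s5 
   s1   s5  s5  s2 
   s2   s5  s3  s5 
   s3   s5  s5  s4 
 * s4   s4  s4  s4 
   s5   s5  s5  s5 
(> = start, * = accepting)

start=s0 accept=s4 s0-a->s5 s0-b->s1 s0-c->s5 s1-a->s5 s1-b->s5 s1-c->s2 s2-a->s5 s2-b->s3 s2-c->s5 s3-a->s5 s3-b->s5 s3-c->s4 s4-a->s4 s4-b->s4 s4-c->s4 s5-a->s5 s5-b->s5 s5-c->s5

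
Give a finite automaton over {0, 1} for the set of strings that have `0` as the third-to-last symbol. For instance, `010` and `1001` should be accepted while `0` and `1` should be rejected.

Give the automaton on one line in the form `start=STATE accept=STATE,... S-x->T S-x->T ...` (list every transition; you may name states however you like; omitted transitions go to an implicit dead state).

start=S0 accept=S7,S8,S9,S10 S0-0->S1 S0-1->S2 S1-0->S3 S1-1->S4 S2-0->S5 S2-1->S6 S3-0->S7 S3-1->S8 S4-0->S9 S4-1->S10 S5-0->S11 S5-1->S12 S6-0->S13 S6-1->S14 S7-0->S7 S7-1->S8 S8-0->S9 S8-1->S10 S9-0->S11 S9-1->S12 S10-0->S13 S10-1->S14 S11-0->S7 S11-1->S8 S12-0->S9 S12-1->S10 S13-0->S11 S13-1->S12 S14-0->S13 S14-1->S14

Because acceptance depends on a position counted from the end, the machine has to buffer the most recent 3 symbols. Make each state the string of the last up-to-3 symbols read; on input `x` shift the window left and append `x`. Accept when the buffered window has length 3 and begins with `0`.
15 states suffice.
          0    1  
>  S0     S1   S2 
   S1     S3   S4 
   S2     S5   S6 
   S3     S7   S8 
   S4     S9  S10 
   S5    S11  S12 
   S6    S13  S14 
 * S7     S7   S8 
 * S8     S9  S10 
 * S9    S11  S12 
 * S10   S13  S14 
   S11    S7   S8 
   S12    S9  S10 
   S13   S11  S12 
   S14   S13  S14 
(> = start, * = accepting)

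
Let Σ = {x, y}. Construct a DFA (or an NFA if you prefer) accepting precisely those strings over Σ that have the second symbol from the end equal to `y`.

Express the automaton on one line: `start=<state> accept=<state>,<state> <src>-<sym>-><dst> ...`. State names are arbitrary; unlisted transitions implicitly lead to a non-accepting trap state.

start=S0 accept=S5,S6 S0-x->S1 S0-y->S2 S1-x->S3 S1-y->S4 S2-x->S5 S2-y->S6 S3-x->S3 S3-y->S4 S4-x->S5 S4-y->S6 S5-x->S3 S5-y->S4 S6-x->S5 S6-y->S6

A DFA must remember the last 2 symbols (since which symbol is second-to-last isn't known until the input ends). Use one state per possible window of the last ≤2 symbols; accept from those whose window starts with `y`.
        x   y  
>  S0   S1  S2 
   S1   S3  S4 
   S2   S5  S6 
   S3   S3  S4 
   S4   S5  S6 
 * S5   S3  S4 
 * S6   S5  S6 
(> = start, * = accepting)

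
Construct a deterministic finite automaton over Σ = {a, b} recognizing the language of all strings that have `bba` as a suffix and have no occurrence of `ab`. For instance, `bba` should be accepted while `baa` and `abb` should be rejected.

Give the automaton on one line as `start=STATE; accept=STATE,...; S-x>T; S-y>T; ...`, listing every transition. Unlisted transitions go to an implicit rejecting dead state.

Run two small machines in parallel and take their product. The first has 4 states tracking how much of the suffix `bba` has currently been matched; the second has 3 states tracking partial matches of the forbidden pattern `ab`. A product state is a pair (one from each), accepting exactly when both do. Minimizing collapses redundant product states.
        a   b  
>  q0   q1  q2 
   q1   q1  q1 
   q2   q1  q3 
   q3   q4  q3 
 * q4   q1  q1 
(> = start, * = accepting)

start=q0; accept=q4; q0-a>q1; q0-b>q2; q1-a>q1; q1-b>q1; q2-a>q1; q2-b>q3; q3-a>q4; q3-b>q3; q4-a>q1; q4-b>q1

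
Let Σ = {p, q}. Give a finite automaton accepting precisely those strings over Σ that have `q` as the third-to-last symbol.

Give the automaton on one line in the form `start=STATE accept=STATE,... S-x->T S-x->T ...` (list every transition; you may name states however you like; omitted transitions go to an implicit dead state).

start=A accept=L,M,N,O A-p->B A-q->C B-p->D B-q->E C-p->F C-q->G D-p->H D-q->I E-p->J E-q->K F-p->L F-q->M G-p->N G-q->O H-p->H H-q->I I-p->J I-q->K J-p->L J-q->M K-p->N K-q->O L-p->H L-q->I M-p->J M-q->K N-p->L N-q->M O-p->N O-q->O

A DFA must remember the last 3 symbols (since which symbol is third-to-last isn't known until the input ends). Use one state per possible window of the last ≤3 symbols; accept from those whose window starts with `q`.
       p  q 
>  A   B  C 
   B   D  E 
   C   F  G 
   D   H  I 
   E   J  K 
   F   L  M 
   G   N  O 
   H   H  I 
   I   J  K 
   J   L  M 
   K   N  O 
 * L   H  I 
 * M   J  K 
 * N   L  M 
 * O   N  O 
(> = start, * = accepting)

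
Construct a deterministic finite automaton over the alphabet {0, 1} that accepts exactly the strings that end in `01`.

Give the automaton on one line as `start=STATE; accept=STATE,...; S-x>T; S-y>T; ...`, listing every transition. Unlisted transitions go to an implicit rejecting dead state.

Remember how much of `01` the current input suffix matches. State S0 means no match yet; S1 means the last symbol is `0`; S2 means the last 2 symbols are `01`. Only S2 accepts. On a mismatch, fall back to the longest proper suffix that is still a prefix of `01`.
3 states suffice.
        0   1  
>  S0   S1  S0 
   S1   S1  S2 
 * S2   S1  S0 
(> = start, * = accepting)

start=S0; accept=S2; S0-0>S1; S0-1>S0; S1-0>S1; S1-1>S2; S2-0>S1; S2-1>S0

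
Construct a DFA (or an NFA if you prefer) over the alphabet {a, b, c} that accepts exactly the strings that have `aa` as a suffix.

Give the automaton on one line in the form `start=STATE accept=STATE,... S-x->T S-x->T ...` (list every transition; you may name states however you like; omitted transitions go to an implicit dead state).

Let each state record the length of the longest suffix of the input read so far that is also a prefix of `aa`. s1 means the last symbol is `a`; s2 means the last 2 symbols are `aa`. Accept only at s2, where the string currently ends in `aa`.
3 states suffice.
        a   b   c  
>  s0   s1  s0  s0 
   s1   s2  s0  s0 
 * s2   s2  s0  s0 
(> = start, * = accepting)

start=s0 accept=s2 s0-a->s1 s0-b->s0 s0-c->s0 s1-a->s2 s1-b->s0 s1-c->s0 s2-a->s2 s2-b->s0 s2-c->s0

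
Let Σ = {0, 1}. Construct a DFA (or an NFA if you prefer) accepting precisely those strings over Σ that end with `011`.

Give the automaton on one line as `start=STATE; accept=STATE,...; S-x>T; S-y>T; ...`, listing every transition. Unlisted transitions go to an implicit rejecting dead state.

start=S0; accept=S3; S0-0>S1; S0-1>S0; S1-0>S1; S1-1>S2; S2-0>S1; S2-1>S3; S3-0>S1; S3-1>S0

Remember how much of `011` the current input suffix matches. State S0 means no match yet; S1 means the last symbol is `0`; S2 means the last 2 symbols are `01`; S3 means the last 3 symbols are `011`. Only S3 accepts. On a mismatch, fall back to the longest proper suffix that is still a prefix of `011`.
A 4-state machine:
        0   1  
>  S0   S1  S0 
   S1   S1  S2 
   S2   S1  S3 
 * S3   S1  S0 
(> = start, * = accepting)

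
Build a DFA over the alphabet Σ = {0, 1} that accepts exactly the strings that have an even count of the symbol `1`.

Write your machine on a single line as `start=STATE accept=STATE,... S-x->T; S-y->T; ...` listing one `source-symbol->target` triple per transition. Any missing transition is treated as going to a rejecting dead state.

start=q0; accept=q0; q0-0->q0; q0-1->q1; q1-0->q1; q1-1->q0

The only thing that matters is how many `1`s have appeared, reduced mod 2. Use one state per residue: q0 for 0, …, q1 for 1. Reading `1` moves to the next residue; anything else stays put. q0 is accepting.
A 2-state machine:
        0   1  
>* q0   q0  q1 
   q1   q1  q0 
(> = start, * = accepting)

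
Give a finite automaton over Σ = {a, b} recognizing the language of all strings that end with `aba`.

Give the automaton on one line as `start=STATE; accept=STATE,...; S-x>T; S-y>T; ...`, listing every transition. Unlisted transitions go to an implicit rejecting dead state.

Let each state record the length of the longest suffix of the input read so far that is also a prefix of `aba`. s1 means the last symbol is `a`; s2 means the last 2 symbols are `ab`; s3 means the last 3 symbols are `aba`. Accept only at s3, where the string currently ends in `aba`.
        a   b  
>  s0   s1  s0 
   s1   s1  s2 
   s2   s3  s0 
 * s3   s1  s2 
(> = start, * = accepting)

start=s0; accept=s3; s0-a>s1; s0-b>s0; s1-a>s1; s1-b>s2; s2-a>s3; s2-b>s0; s3-a>s1; s3-b>s2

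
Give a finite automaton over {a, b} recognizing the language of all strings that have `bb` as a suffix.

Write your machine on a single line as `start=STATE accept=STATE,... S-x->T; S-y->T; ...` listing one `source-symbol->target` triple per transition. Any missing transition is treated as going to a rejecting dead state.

start=q0; accept=q2; q0-a->q0; q0-b->q1; q1-a->q0; q1-b->q2; q2-a->q0; q2-b->q2

Let each state record the length of the longest suffix of the input read so far that is also a prefix of `bb`. q1 means the last symbol is `b`; q2 means the last 2 symbols are `bb`. Accept only at q2, where the string currently ends in `bb`.
3 states suffice.
        a   b  
>  q0   q0  q1 
   q1   q0  q2 
 * q2   q0  q2 
(> = start, * = accepting)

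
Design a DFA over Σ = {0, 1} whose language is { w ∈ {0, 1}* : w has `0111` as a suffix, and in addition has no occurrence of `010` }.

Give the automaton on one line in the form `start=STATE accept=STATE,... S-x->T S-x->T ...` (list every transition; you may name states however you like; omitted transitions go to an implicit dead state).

Build one automaton per condition and run them in lockstep. The first has 5 states tracking how much of the suffix `0111` has currently been matched; the second has 4 states tracking partial matches of the forbidden pattern `010`. A product state is a pair (one from each), accepting exactly when both do. Equivalent product states are then merged.
With 6 states:
        0   1  
>  q0   q1  q0 
   q1   q1  q2 
   q2   q3  q4 
   q3   q3  q3 
   q4   q1  q5 
 * q5   q1  q0 
(> = start, * = accepting)

start=q0 accept=q5 q0-0->q1 q0-1->q0 q1-0->q1 q1-1->q2 q2-0->q3 q2-1->q4 q3-0->q3 q3-1->q3 q4-0->q1 q4-1->q5 q5-0->q1 q5-1->q0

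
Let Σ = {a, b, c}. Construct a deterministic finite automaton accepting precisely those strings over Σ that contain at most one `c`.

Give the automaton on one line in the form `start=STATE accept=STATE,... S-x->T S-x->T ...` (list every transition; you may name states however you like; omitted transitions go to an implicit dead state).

start=q0 accept=q0,q1 q0-a->q0 q0-b->q0 q0-c->q1 q1-a->q1 q1-b->q1 q1-c->q2 q2-a->q2 q2-b->q2 q2-c->q2

Count `c`s, saturating at 2: state q0 means no `c` yet, q1 means one `c` seen, q2 means more than one. Each `c` increments (capped at q2); other symbols loop. Accept from {q0, q1}.
        a   b   c  
>* q0   q0  q0  q1 
 * q1   q1  q1  q2 
   q2   q2  q2  q2 
(> = start, * = accepting)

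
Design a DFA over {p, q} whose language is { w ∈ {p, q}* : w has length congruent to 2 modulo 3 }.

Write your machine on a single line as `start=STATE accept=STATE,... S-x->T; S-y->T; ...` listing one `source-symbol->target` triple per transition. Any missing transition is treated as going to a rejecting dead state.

start=A; accept=C; A-p->B; A-q->B; B-p->C; B-q->C; C-p->A; C-q->A

Only the length mod 3 matters, so use a 3-cycle: from any state, every input symbol moves to the next state, wrapping C back to A. Mark C accepting.
       p  q 
>  A   B  B 
   B   C  C 
 * C   A  A 
(> = start, * = accepting)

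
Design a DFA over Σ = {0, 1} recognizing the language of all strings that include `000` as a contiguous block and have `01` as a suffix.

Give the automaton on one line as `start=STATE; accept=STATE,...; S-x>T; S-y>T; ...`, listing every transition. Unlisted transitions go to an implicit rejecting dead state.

start=q0; accept=q5; q0-0>q1; q0-1>q0; q1-0>q2; q1-1>q3; q2-0>q4; q2-1>q3; q3-0>q1; q3-1>q0; q4-0>q4; q4-1>q5; q5-0>q4; q5-1>q6; q6-0>q4; q6-1>q6

Run two small machines in parallel and take their product. The first has 4 states tracking whether and how much of `000` has been seen; the second has 3 states tracking how much of the suffix `01` has currently been matched. A product state is a pair (one from each), accepting exactly when both do.
With 7 states:
        0   1  
>  q0   q1  q0 
   q1   q2  q3 
   q2   q4  q3 
   q3   q1  q0 
   q4   q4  q5 
 * q5   q4  q6 
   q6   q4  q6 
(> = start, * = accepting)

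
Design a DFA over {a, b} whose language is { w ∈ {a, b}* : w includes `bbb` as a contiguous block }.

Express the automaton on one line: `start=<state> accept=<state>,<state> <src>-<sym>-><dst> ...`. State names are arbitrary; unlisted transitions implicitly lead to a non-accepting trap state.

start=S0 accept=S3 S0-a->S0 S0-b->S1 S1-a->S0 S1-b->S2 S2-a->S0 S2-b->S3 S3-a->S3 S3-b->S3

Track how much of `bbb` has been matched so far: state S0 is no progress, S3 is the absorbing accept state reached once `bbb` has occurred. Intermediate states record partial matches; on a mismatch, fall back to the longest reusable overlap.
A 4-state machine:
        a   b  
>  S0   S0  S1 
   S1   S0  S2 
   S2   S0  S3 
 * S3   S3  S3 
(> = start, * = accepting)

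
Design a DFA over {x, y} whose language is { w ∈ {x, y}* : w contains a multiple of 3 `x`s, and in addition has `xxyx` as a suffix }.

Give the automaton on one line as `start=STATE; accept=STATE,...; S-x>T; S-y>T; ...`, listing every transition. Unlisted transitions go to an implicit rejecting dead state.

start=q0; accept=q6; q0-x>q1; q0-y>q0; q1-x>q2; q1-y>q3; q2-x>q0; q2-y>q4; q3-x>q5; q3-y>q3; q4-x>q6; q4-y>q5; q5-x>q0; q5-y>q5; q6-x>q1; q6-y>q0

Build one automaton per condition and run them in lockstep. The first has 3 states tracking the count of `x`s modulo 3; the second has 5 states tracking how much of the suffix `xxyx` has currently been matched. A product state is a pair (one from each), accepting exactly when both do. Minimizing collapses redundant product states.
        x   y  
>  q0   q1  q0 
   q1   q2  q3 
   q2   q0  q4 
   q3   q5  q3 
   q4   q6  q5 
   q5   q0  q5 
 * q6   q1  q0 
(> = start, * = accepting)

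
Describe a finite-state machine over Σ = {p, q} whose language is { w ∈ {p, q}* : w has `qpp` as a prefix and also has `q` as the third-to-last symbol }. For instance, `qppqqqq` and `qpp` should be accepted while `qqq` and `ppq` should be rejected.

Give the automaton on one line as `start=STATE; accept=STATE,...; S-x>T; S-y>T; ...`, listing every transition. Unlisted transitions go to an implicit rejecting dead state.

start=A; accept=L,U,V,W; A-p>B; A-q>C; B-p>D; B-q>E; C-p>F; C-q>G; D-p>H; D-q>I; E-p>J; E-q>K; F-p>L; F-q>M; G-p>N; G-q>O; H-p>H; H-q>I; I-p>J; I-q>K; J-p>P; J-q>M; K-p>N; K-q>O; L-p>Q; L-q>R; M-p>J; M-q>K; N-p>P; N-q>M; O-p>N; O-q>O; P-p>H; P-q>I; Q-p>Q; Q-q>R; R-p>S; R-q>T; S-p>L; S-q>U; T-p>V; T-q>W; U-p>S; U-q>T; V-p>L; V-q>U; W-p>V; W-q>W

Run two small machines in parallel and take their product. The first has 5 states tracking whether the input so far still matches the prefix `qpp`; the second has 15 states tracking the last 3 symbols read. A product state is a pair (one from each), accepting exactly when both do.
23 states suffice.
       p  q 
>  A   B  C 
   B   D  E 
   C   F  G 
   D   H  I 
   E   J  K 
   F   L  M 
   G   N  O 
   H   H  I 
   I   J  K 
   J   P  M 
   K   N  O 
 * L   Q  R 
   M   J  K 
   N   P  M 
   O   N  O 
   P   H  I 
   Q   Q  R 
   R   S  T 
   S   L  U 
   T   V  W 
 * U   S  T 
 * V   L  U 
 * W   V  W 
(> = start, * = accepting)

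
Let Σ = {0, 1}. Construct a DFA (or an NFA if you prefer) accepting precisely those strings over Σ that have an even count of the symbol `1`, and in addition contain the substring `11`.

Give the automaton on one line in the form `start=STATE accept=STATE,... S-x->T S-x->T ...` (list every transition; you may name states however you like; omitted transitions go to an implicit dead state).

start=q0 accept=q3 q0-0->q0 q0-1->q1 q1-0->q2 q1-1->q3 q2-0->q2 q2-1->q4 q3-0->q3 q3-1->q5 q4-0->q0 q4-1->q5 q5-0->q5 q5-1->q3

Handle the two conditions separately and then intersect. One (2 states) tracks the count of `1`s modulo 2; the other (3 states) tracks whether and how much of `11` has been seen. Each combined state is a pair, one component from each; accept when both components accept.
        0   1  
>  q0   q0  q1 
   q1   q2  q3 
   q2   q2  q4 
 * q3   q3  q5 
   q4   q0  q5 
   q5   q5  q3 
(> = start, * = accepting)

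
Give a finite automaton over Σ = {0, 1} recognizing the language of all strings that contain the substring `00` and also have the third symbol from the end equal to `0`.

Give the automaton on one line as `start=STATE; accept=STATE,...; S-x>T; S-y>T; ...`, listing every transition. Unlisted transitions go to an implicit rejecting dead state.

Handle the two conditions separately and then intersect. The first has 3 states tracking whether and how much of `00` has been seen; the second has 15 states tracking the last 3 symbols read. A product state is a pair (one from each), accepting exactly when both do. Minimizing collapses redundant product states.
       0  1 
>  A   B  A 
   B   C  A 
   C   D  E 
 * D   D  E 
 * E   F  G 
 * F   C  H 
 * G   I  J 
   H   F  G 
   I   C  H 
   J   I  J 
(> = start, * = accepting)

start=A; accept=D,E,F,G; A-0>B; A-1>A; B-0>C; B-1>A; C-0>D; C-1>E; D-0>D; D-1>E; E-0>F; E-1>G; F-0>C; F-1>H; G-0>I; G-1>J; H-0>F; H-1>G; I-0>C; I-1>H; J-0>I; J-1>J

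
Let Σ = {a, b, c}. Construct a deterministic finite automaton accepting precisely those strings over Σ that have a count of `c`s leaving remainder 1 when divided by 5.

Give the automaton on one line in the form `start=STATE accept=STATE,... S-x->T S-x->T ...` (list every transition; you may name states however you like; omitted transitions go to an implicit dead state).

Keep the running count of `c`s modulo 5: each `c` advances along the cycle S0 → S1 → S2 → S3 → S4 → S0 while other symbols loop. Accept at S1.
A 5-state machine:
        a   b   c  
>  S0   S0  S0  S1 
 * S1   S1  S1  S2 
   S2   S2  S2  S3 
   S3   S3  S3  S4 
   S4   S4  S4  S0 
(> = start, * = accepting)

start=S0 accept=S1 S0-a->S0 S0-b->S0 S0-c->S1 S1-a->S1 S1-b->S1 S1-c->S2 S2-a->S2 S2-b->S2 S2-c->S3 S3-a->S3 S3-b->S3 S3-c->S4 S4-a->S4 S4-b->S4 S4-c->S0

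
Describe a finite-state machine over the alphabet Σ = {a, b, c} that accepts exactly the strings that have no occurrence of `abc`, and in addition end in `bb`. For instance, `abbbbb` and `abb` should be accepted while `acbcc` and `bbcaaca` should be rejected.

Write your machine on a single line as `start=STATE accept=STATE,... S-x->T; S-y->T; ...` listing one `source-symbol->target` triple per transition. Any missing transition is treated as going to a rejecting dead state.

Build one automaton per condition and run them in lockstep. One (4 states) tracks partial matches of the forbidden pattern `abc`; the other (3 states) tracks how much of the suffix `bb` has currently been matched. Each combined state is a pair, one component from each; accept when both components accept.
An 8-state machine:
        a   b   c  
>  s0   s1  s2  s0 
   s1   s1  s3  s0 
   s2   s1  s4  s0 
   s3   s1  s4  s5 
 * s4   s1  s4  s0 
   s5   s5  s6  s5 
   s6   s5  s7  s5 
   s7   s5  s7  s5 
(> = start, * = accepting)

start=s0; accept=s4; s0-a->s1; s0-b->s2; s0-c->s0; s1-a->s1; s1-b->s3; s1-c->s0; s2-a->s1; s2-b->s4; s2-c->s0; s3-a->s1; s3-b->s4; s3-c->s5; s4-a->s1; s4-b->s4; s4-c->s0; s5-a->s5; s5-b->s6; s5-c->s5; s6-a->s5; s6-b->s7; s6-c->s5; s7-a->s5; s7-b->s7; s7-c->s5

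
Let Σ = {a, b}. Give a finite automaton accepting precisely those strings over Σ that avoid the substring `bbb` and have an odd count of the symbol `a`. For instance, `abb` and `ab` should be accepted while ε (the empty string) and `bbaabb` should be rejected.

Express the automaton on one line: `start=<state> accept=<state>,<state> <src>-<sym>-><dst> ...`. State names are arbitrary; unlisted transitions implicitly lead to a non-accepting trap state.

Build one automaton per condition and run them in lockstep. The first has 4 states tracking partial matches of the forbidden pattern `bbb`; the second has 2 states tracking the count of `a`s modulo 2. A product state is a pair (one from each), accepting exactly when both do. After merging equivalent states the machine shrinks.
A 7-state machine:
        a   b  
>  s0   s1  s2 
 * s1   s0  s3 
   s2   s1  s4 
 * s3   s0  s5 
   s4   s1  s6 
 * s5   s0  s6 
   s6   s6  s6 
(> = start, * = accepting)

start=s0 accept=s1,s3,s5 s0-a->s1 s0-b->s2 s1-a->s0 s1-b->s3 s2-a->s1 s2-b->s4 s3-a->s0 s3-b->s5 s4-a->s1 s4-b->s6 s5-a->s0 s5-b->s6 s6-a->s6 s6-b->s6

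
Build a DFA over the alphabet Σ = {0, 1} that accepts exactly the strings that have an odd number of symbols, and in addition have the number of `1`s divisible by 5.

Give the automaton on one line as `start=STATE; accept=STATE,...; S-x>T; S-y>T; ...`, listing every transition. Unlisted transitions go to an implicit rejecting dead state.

start=q0; accept=q1; q0-0>q1; q0-1>q2; q1-0>q0; q1-1>q3; q2-0>q3; q2-1>q4; q3-0>q2; q3-1>q5; q4-0>q5; q4-1>q6; q5-0>q4; q5-1>q7; q6-0>q7; q6-1>q8; q7-0>q6; q7-1>q9; q8-0>q9; q8-1>q1; q9-0>q8; q9-1>q0

Handle the two conditions separately and then intersect. The first has 2 states tracking the input length modulo 2; the second has 5 states tracking the count of `1`s modulo 5. A product state is a pair (one from each), accepting exactly when both do.
A 10-state machine:
        0   1  
>  q0   q1  q2 
 * q1   q0  q3 
   q2   q3  q4 
   q3   q2  q5 
   q4   q5  q6 
   q5   q4  q7 
   q6   q7  q8 
   q7   q6  q9 
   q8   q9  q1 
   q9   q8  q0 
(> = start, * = accepting)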